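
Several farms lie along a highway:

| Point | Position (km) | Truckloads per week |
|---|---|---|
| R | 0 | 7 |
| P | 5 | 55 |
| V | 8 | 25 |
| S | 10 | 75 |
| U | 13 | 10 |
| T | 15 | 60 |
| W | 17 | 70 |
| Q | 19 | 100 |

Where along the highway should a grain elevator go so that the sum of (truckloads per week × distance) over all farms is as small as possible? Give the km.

For a sum of weighted absolute distances on a line, the optimum is the weighted median (not the mean). Total weight W = 402; half-weight = 201.
Sort by position and accumulate weight:
  km 0 (R, w=7) → cum 7
  km 5 (P, w=55) → cum 62
  km 8 (V, w=25) → cum 87
  km 10 (S, w=75) → cum 162
  km 13 (U, w=10) → cum 172
  km 15 (T, w=60) → cum 232  ≥ 201 → median here
  km 17 (W, w=70) → cum 302
  km 19 (Q, w=100) → cum 402
Optimal location: km 15.

x = 15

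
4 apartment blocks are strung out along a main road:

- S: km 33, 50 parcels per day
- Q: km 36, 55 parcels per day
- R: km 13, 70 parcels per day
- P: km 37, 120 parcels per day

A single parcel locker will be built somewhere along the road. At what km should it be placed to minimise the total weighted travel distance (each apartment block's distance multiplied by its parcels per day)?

For a sum of weighted absolute distances on a line, the optimum is the weighted median (not the mean). Total weight W = 295; half-weight = 147.5.
Sort by position and accumulate weight:
  km 13 (R, w=70) → cum 70
  km 33 (S, w=50) → cum 120
  km 36 (Q, w=55) → cum 175  ≥ 147.5 → median here
  km 37 (P, w=120) → cum 295
Optimal location: km 36.

x = 36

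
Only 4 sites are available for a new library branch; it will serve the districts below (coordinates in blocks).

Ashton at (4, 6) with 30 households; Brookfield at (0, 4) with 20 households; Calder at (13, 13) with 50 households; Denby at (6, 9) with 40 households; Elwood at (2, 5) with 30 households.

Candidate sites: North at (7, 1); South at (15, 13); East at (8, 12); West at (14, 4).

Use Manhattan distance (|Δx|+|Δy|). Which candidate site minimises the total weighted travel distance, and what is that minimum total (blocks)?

Total weighted distance at each candidate:
  North (7, 1): total = 1970
  South (15, 13): total = 2270
  East (8, 12): total = 1510
  West (14, 4): total = 2050
Minimum is at East with total 1510 blocks.

East, total 1510 blocks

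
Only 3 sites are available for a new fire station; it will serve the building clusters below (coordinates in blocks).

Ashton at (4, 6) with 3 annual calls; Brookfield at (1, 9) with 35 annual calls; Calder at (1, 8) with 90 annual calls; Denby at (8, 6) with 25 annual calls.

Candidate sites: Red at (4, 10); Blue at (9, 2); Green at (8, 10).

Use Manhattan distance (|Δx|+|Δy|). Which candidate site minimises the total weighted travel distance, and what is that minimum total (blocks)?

Total weighted distance at each candidate:
  Red (4, 10): total = 802
  Blue (9, 2): total = 1937
  Green (8, 10): total = 1214
Minimum is at Red with total 802 blocks.

Red, total 802 blocks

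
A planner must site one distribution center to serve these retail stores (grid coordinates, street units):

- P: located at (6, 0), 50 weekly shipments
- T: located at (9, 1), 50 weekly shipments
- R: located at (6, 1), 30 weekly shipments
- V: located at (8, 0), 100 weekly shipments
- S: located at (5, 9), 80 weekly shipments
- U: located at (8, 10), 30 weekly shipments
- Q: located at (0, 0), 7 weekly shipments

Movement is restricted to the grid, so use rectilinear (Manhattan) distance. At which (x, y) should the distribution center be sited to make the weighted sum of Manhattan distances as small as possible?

Manhattan distance separates: Σwᵢ(|x−xᵢ|+|y−yᵢ|) = Σwᵢ|x−xᵢ| + Σwᵢ|y−yᵢ|, so x and y are optimised independently as 1-D weighted medians.
Total weight W = 347; half = 173.5.
x-coordinate, sorted with cumulative weight:
  x=0 (Q, w=7) cum 7
  x=5 (S, w=80) cum 87
  x=6 (P, w=50) cum 137
  x=6 (R, w=30) cum 167
  x=8 (V, w=100) cum 267  ← median
  x=8 (U, w=30) cum 297
  x=9 (T, w=50) cum 347
⇒ x* = 8
y-coordinate, sorted with cumulative weight:
  y=0 (P, w=50) cum 50
  y=0 (V, w=100) cum 150
  y=0 (Q, w=7) cum 157
  y=1 (T, w=50) cum 207  ← median
  y=1 (R, w=30) cum 237
  y=9 (S, w=80) cum 317
  y=10 (U, w=30) cum 347
⇒ y* = 1

(8, 1)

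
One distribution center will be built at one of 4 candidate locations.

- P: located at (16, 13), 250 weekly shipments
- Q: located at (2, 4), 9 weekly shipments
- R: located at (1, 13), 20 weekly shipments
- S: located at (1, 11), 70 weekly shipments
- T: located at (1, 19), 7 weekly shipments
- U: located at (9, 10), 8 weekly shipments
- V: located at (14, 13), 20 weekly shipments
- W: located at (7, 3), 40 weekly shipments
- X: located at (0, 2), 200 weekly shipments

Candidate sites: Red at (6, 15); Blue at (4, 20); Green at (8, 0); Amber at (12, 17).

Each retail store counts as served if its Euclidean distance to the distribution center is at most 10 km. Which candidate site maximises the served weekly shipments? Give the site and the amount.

Amber, covering 278

Coverage radius r = 10 km; a point is covered iff (Δx)²+(Δy)² ≤ 10² = 100.
  Red (6, 15): covers {R, S, T, U, V} → 125
  Blue (4, 20): covers {R, S, T} → 97
  Green (8, 0): covers {Q, W, X} → 249
  Amber (12, 17): covers {P, U, V} → 278
Maximum coverage at Amber: 278 weekly shipments.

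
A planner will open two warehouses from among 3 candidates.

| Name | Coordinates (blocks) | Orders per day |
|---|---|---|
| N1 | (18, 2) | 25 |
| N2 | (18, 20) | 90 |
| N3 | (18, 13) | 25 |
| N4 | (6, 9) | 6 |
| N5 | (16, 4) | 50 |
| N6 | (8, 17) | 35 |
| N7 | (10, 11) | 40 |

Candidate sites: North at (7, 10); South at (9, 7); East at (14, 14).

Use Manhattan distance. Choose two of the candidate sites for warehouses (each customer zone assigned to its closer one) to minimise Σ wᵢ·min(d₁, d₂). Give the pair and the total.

{South, East}, total 2420

Evaluate every pair (each demand assigned to the nearer of the two):
  {South, East}: total = 2420
  {North, East}: total = 2477
  {North, South}: total = 3542
Best pair: {South, East} with total 2420.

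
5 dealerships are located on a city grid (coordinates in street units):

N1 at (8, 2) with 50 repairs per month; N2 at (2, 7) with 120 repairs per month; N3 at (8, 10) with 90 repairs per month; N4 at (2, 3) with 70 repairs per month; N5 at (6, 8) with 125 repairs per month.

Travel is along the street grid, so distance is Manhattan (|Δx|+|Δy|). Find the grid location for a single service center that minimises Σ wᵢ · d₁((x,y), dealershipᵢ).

(6, 7)

Manhattan distance separates: Σwᵢ(|x−xᵢ|+|y−yᵢ|) = Σwᵢ|x−xᵢ| + Σwᵢ|y−yᵢ|, so x and y are optimised independently as 1-D weighted medians.
Total weight W = 455; half = 227.5.
x-coordinate, sorted with cumulative weight:
  x=2 (N2, w=120) cum 120
  x=2 (N4, w=70) cum 190
  x=6 (N5, w=125) cum 315  ← median
  x=8 (N1, w=50) cum 365
  x=8 (N3, w=90) cum 455
⇒ x* = 6
y-coordinate, sorted with cumulative weight:
  y=2 (N1, w=50) cum 50
  y=3 (N4, w=70) cum 120
  y=7 (N2, w=120) cum 240  ← median
  y=8 (N5, w=125) cum 365
  y=10 (N3, w=90) cum 455
⇒ y* = 7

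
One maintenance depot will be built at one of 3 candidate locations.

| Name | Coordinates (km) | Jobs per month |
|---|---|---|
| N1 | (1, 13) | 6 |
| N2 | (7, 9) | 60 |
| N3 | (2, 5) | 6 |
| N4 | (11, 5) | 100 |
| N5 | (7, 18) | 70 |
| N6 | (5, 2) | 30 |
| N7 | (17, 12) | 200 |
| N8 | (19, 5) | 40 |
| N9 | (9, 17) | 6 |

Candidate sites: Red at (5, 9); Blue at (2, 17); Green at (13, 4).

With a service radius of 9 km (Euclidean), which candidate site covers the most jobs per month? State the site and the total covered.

Green, covering 430

Coverage radius r = 9 km; a point is covered iff (Δx)²+(Δy)² ≤ 9² = 81.
  Red (5, 9): covers {N1, N2, N3, N4, N6, N9} → 208
  Blue (2, 17): covers {N1, N5, N9} → 82
  Green (13, 4): covers {N2, N4, N6, N7, N8} → 430
Maximum coverage at Green: 430 jobs per month.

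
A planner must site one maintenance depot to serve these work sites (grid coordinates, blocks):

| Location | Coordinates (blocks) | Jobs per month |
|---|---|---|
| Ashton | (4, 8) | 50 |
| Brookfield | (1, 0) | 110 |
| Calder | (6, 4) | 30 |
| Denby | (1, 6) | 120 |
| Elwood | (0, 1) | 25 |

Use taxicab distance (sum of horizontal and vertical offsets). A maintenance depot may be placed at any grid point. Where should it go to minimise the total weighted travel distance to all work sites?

Manhattan distance separates: Σwᵢ(|x−xᵢ|+|y−yᵢ|) = Σwᵢ|x−xᵢ| + Σwᵢ|y−yᵢ|, so x and y are optimised independently as 1-D weighted medians.
Total weight W = 335; half = 167.5.
x-coordinate, sorted with cumulative weight:
  x=0 (Elwood, w=25) cum 25
  x=1 (Brookfield, w=110) cum 135
  x=1 (Denby, w=120) cum 255  ← median
  x=4 (Ashton, w=50) cum 305
  x=6 (Calder, w=30) cum 335
⇒ x* = 1
y-coordinate, sorted with cumulative weight:
  y=0 (Brookfield, w=110) cum 110
  y=1 (Elwood, w=25) cum 135
  y=4 (Calder, w=30) cum 165
  y=6 (Denby, w=120) cum 285  ← median
  y=8 (Ashton, w=50) cum 335
⇒ y* = 6

(1, 6)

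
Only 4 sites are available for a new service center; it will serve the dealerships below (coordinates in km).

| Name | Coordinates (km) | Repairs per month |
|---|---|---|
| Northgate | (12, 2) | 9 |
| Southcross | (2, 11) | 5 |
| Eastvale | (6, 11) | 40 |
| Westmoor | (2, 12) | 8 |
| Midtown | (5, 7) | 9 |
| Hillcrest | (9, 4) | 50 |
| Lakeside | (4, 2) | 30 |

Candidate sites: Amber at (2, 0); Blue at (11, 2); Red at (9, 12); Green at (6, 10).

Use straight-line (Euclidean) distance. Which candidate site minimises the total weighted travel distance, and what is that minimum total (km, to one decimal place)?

Green, total 797.6 km

Total weighted distance at each candidate:
  Amber (2, 0): total = 1267.5
  Blue (11, 2): total = 1013.8
  Red (9, 12): total = 1104.8
  Green (6, 10): total = 797.6
Minimum is at Green with total 797.6 km.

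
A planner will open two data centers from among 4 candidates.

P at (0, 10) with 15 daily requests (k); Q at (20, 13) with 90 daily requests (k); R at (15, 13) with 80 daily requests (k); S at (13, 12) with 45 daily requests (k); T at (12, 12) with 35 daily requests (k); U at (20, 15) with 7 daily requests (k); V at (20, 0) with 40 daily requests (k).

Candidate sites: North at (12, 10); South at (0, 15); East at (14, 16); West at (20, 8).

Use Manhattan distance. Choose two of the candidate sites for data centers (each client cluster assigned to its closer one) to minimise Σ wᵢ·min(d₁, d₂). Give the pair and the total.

{North, West}, total 1684

Evaluate every pair (each demand assigned to the nearer of the two):
  {North, West}: total = 1684
  {East, West}: total = 1874
  {North, East}: total = 2284
  {North, South}: total = 2561
  {South, East}: total = 2569
  {South, West}: total = 2609
Best pair: {North, West} with total 1684.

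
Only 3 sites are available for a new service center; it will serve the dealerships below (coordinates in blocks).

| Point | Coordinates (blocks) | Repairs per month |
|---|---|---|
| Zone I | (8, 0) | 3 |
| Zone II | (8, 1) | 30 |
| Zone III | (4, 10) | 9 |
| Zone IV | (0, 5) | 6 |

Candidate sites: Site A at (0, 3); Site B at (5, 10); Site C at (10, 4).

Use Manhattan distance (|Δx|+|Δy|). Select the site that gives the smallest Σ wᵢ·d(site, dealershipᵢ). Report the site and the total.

Total weighted distance at each candidate:
  Site A (0, 3): total = 444
  Site B (5, 10): total = 468
  Site C (10, 4): total = 342
Minimum is at Site C with total 342 blocks.

Site C, total 342 blocks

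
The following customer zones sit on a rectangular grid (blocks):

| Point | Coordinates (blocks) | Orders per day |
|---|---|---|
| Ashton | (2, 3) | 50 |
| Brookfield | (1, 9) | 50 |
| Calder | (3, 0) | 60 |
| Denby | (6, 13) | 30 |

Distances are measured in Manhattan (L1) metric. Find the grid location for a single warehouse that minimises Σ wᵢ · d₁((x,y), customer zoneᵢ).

Manhattan distance separates: Σwᵢ(|x−xᵢ|+|y−yᵢ|) = Σwᵢ|x−xᵢ| + Σwᵢ|y−yᵢ|, so x and y are optimised independently as 1-D weighted medians.
Total weight W = 190; half = 95.
x-coordinate, sorted with cumulative weight:
  x=1 (Brookfield, w=50) cum 50
  x=2 (Ashton, w=50) cum 100  ← median
  x=3 (Calder, w=60) cum 160
  x=6 (Denby, w=30) cum 190
⇒ x* = 2
y-coordinate, sorted with cumulative weight:
  y=0 (Calder, w=60) cum 60
  y=3 (Ashton, w=50) cum 110  ← median
  y=9 (Brookfield, w=50) cum 160
  y=13 (Denby, w=30) cum 190
⇒ y* = 3

(2, 3)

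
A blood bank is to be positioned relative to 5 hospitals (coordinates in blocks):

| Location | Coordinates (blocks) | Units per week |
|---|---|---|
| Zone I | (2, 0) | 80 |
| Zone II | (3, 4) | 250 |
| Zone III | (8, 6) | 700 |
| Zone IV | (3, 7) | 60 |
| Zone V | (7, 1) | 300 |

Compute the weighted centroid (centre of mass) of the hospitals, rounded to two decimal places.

(6.32, 4.26)

The minimiser of Σwᵢ‖p−pᵢ‖² is the weighted centroid p* = (Σwᵢpᵢ)/(Σwᵢ).
Σwᵢ = 1390.
Σwᵢxᵢ = 80·2 + 250·3 + 700·8 + 60·3 + 300·7 = 8790.
Σwᵢyᵢ = 80·0 + 250·4 + 700·6 + 60·7 + 300·1 = 5920.
x* = 8790/1390 = 6.32, y* = 5920/1390 = 4.26.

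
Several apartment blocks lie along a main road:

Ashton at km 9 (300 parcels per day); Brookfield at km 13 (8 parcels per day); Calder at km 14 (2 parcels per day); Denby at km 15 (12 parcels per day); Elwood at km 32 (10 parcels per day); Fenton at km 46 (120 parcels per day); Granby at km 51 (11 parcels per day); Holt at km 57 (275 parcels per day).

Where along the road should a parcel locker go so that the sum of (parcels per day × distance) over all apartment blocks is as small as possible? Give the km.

For a sum of weighted absolute distances on a line, the optimum is the weighted median (not the mean). Total weight W = 738; half-weight = 369.
Sort by position and accumulate weight:
  km 9 (Ashton, w=300) → cum 300
  km 13 (Brookfield, w=8) → cum 308
  km 14 (Calder, w=2) → cum 310
  km 15 (Denby, w=12) → cum 322
  km 32 (Elwood, w=10) → cum 332
  km 46 (Fenton, w=120) → cum 452  ≥ 369 → median here
  km 51 (Granby, w=11) → cum 463
  km 57 (Holt, w=275) → cum 738
Optimal location: km 46.

x = 46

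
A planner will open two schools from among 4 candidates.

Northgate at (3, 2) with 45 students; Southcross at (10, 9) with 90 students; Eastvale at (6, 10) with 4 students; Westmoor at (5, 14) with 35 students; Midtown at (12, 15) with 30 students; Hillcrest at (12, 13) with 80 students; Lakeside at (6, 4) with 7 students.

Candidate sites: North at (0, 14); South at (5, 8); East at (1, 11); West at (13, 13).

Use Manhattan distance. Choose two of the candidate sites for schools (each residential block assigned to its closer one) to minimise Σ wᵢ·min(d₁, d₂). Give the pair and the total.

Evaluate every pair (each demand assigned to the nearer of the two):
  {South, West}: total = 1327
  {East, West}: total = 1648
  {North, West}: total = 1802
  {North, South}: total = 2472
  {South, East}: total = 2537
  {North, East}: total = 3198
Best pair: {South, West} with total 1327.

{South, West}, total 1327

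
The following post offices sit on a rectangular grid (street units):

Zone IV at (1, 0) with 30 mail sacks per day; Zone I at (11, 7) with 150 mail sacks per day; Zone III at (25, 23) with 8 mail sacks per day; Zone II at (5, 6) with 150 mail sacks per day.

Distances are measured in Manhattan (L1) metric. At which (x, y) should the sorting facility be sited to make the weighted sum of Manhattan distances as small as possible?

Manhattan distance separates: Σwᵢ(|x−xᵢ|+|y−yᵢ|) = Σwᵢ|x−xᵢ| + Σwᵢ|y−yᵢ|, so x and y are optimised independently as 1-D weighted medians.
Total weight W = 338; half = 169.
x-coordinate, sorted with cumulative weight:
  x=1 (Zone IV, w=30) cum 30
  x=5 (Zone II, w=150) cum 180  ← median
  x=11 (Zone I, w=150) cum 330
  x=25 (Zone III, w=8) cum 338
⇒ x* = 5
y-coordinate, sorted with cumulative weight:
  y=0 (Zone IV, w=30) cum 30
  y=6 (Zone II, w=150) cum 180  ← median
  y=7 (Zone I, w=150) cum 330
  y=23 (Zone III, w=8) cum 338
⇒ y* = 6

(5, 6)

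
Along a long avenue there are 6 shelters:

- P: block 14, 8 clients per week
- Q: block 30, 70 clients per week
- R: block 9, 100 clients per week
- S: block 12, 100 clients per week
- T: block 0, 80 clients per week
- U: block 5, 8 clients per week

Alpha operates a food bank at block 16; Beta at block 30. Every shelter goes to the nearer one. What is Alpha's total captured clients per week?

The indifferent point is the midpoint (16+30)/2 = 23; shelters left of it (closer to Alpha at 16) go to Alpha, those right go to Beta.
  T at 0 (w=80) → Alpha
  U at 5 (w=8) → Alpha
  R at 9 (w=100) → Alpha
  S at 12 (w=100) → Alpha
  P at 14 (w=8) → Alpha
  Q at 30 (w=70) → Beta
Alpha captures 296; Beta captures 70.

296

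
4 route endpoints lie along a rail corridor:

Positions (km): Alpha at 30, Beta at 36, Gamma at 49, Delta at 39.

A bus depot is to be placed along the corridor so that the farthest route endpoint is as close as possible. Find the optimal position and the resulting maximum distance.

location 39.5, max distance 9.5

The 1-center on a line is the midpoint of the two extreme points: leftmost at 30, rightmost at 49.
Optimal location = (30 + 49)/2 = 39.5; maximum distance = (49 − 30)/2 = 9.5.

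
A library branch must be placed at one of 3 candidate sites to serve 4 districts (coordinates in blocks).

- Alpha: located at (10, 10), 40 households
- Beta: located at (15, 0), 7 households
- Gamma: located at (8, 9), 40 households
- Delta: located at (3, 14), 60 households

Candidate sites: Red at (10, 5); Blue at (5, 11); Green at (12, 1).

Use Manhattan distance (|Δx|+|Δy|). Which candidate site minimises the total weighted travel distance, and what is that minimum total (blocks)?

Total weighted distance at each candidate:
  Red (10, 5): total = 1470
  Blue (5, 11): total = 887
  Green (12, 1): total = 2268
Minimum is at Blue with total 887 blocks.

Blue, total 887 blocks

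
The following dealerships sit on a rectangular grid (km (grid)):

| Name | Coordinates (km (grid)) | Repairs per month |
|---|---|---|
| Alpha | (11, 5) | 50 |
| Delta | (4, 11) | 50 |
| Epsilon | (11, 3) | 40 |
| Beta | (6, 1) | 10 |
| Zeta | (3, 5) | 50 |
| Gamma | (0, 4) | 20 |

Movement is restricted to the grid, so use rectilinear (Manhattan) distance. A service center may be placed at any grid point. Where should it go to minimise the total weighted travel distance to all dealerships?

(4, 5)

Manhattan distance separates: Σwᵢ(|x−xᵢ|+|y−yᵢ|) = Σwᵢ|x−xᵢ| + Σwᵢ|y−yᵢ|, so x and y are optimised independently as 1-D weighted medians.
Total weight W = 220; half = 110.
x-coordinate, sorted with cumulative weight:
  x=0 (Gamma, w=20) cum 20
  x=3 (Zeta, w=50) cum 70
  x=4 (Delta, w=50) cum 120  ← median
  x=6 (Beta, w=10) cum 130
  x=11 (Alpha, w=50) cum 180
  x=11 (Epsilon, w=40) cum 220
⇒ x* = 4
y-coordinate, sorted with cumulative weight:
  y=1 (Beta, w=10) cum 10
  y=3 (Epsilon, w=40) cum 50
  y=4 (Gamma, w=20) cum 70
  y=5 (Alpha, w=50) cum 120  ← median
  y=5 (Zeta, w=50) cum 170
  y=11 (Delta, w=50) cum 220
⇒ y* = 5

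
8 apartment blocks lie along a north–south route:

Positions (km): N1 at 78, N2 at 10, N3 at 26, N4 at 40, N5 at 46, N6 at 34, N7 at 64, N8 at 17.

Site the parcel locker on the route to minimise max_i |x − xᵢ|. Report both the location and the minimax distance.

location 44, max distance 34

The 1-center on a line is the midpoint of the two extreme points: leftmost at 10, rightmost at 78.
Optimal location = (10 + 78)/2 = 44; maximum distance = (78 − 10)/2 = 34.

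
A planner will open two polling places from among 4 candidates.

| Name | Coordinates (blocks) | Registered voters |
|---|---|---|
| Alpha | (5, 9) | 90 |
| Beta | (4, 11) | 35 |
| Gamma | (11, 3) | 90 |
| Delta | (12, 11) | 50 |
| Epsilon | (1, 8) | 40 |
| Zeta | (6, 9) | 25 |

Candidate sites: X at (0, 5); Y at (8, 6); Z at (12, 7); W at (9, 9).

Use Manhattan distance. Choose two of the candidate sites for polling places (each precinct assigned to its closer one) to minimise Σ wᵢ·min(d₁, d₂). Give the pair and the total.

{Z, W}, total 1690

Evaluate every pair (each demand assigned to the nearer of the two):
  {Z, W}: total = 1690
  {X, W}: total = 1810
  {Y, W}: total = 1830
  {Y, Z}: total = 1990
  {X, Y}: total = 2130
  {X, Z}: total = 2170
Best pair: {Z, W} with total 1690.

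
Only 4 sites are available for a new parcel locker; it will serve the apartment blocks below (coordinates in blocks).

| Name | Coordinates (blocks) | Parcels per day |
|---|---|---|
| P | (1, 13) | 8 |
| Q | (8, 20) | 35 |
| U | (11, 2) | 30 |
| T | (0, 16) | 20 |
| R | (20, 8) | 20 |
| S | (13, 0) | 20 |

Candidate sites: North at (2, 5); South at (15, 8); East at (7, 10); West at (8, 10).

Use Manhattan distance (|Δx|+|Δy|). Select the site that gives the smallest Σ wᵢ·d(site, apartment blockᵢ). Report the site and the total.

West, total 1620 blocks

Total weighted distance at each candidate:
  North (2, 5): total = 2167
  South (15, 8): total = 1877
  East (7, 10): total = 1697
  West (8, 10): total = 1620
Minimum is at West with total 1620 blocks.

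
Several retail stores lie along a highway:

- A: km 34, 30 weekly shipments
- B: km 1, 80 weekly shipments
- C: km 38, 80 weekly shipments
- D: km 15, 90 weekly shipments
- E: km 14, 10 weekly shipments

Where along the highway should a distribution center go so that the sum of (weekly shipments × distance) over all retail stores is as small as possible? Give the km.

x = 15

For a sum of weighted absolute distances on a line, the optimum is the weighted median (not the mean). Total weight W = 290; half-weight = 145.
Sort by position and accumulate weight:
  km 1 (B, w=80) → cum 80
  km 14 (E, w=10) → cum 90
  km 15 (D, w=90) → cum 180  ≥ 145 → median here
  km 34 (A, w=30) → cum 210
  km 38 (C, w=80) → cum 290
Optimal location: km 15.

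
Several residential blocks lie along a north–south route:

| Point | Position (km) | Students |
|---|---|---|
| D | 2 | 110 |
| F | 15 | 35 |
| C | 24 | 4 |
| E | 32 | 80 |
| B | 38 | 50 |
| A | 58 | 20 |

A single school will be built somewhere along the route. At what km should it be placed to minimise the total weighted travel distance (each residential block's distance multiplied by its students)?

x = 32

For a sum of weighted absolute distances on a line, the optimum is the weighted median (not the mean). Total weight W = 299; half-weight = 149.5.
Sort by position and accumulate weight:
  km 2 (D, w=110) → cum 110
  km 15 (F, w=35) → cum 145
  km 24 (C, w=4) → cum 149
  km 32 (E, w=80) → cum 229  ≥ 149.5 → median here
  km 38 (B, w=50) → cum 279
  km 58 (A, w=20) → cum 299
Optimal location: km 32.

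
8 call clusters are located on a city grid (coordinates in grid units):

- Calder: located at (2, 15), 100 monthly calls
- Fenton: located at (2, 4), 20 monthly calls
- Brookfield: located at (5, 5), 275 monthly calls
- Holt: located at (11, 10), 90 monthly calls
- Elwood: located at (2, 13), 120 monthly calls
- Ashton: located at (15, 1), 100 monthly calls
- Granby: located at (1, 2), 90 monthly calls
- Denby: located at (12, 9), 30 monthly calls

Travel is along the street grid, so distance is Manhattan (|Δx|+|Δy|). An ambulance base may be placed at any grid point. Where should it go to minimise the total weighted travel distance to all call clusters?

(5, 5)

Manhattan distance separates: Σwᵢ(|x−xᵢ|+|y−yᵢ|) = Σwᵢ|x−xᵢ| + Σwᵢ|y−yᵢ|, so x and y are optimised independently as 1-D weighted medians.
Total weight W = 825; half = 412.5.
x-coordinate, sorted with cumulative weight:
  x=1 (Granby, w=90) cum 90
  x=2 (Calder, w=100) cum 190
  x=2 (Fenton, w=20) cum 210
  x=2 (Elwood, w=120) cum 330
  x=5 (Brookfield, w=275) cum 605  ← median
  x=11 (Holt, w=90) cum 695
  x=12 (Denby, w=30) cum 725
  x=15 (Ashton, w=100) cum 825
⇒ x* = 5
y-coordinate, sorted with cumulative weight:
  y=1 (Ashton, w=100) cum 100
  y=2 (Granby, w=90) cum 190
  y=4 (Fenton, w=20) cum 210
  y=5 (Brookfield, w=275) cum 485  ← median
  y=9 (Denby, w=30) cum 515
  y=10 (Holt, w=90) cum 605
  y=13 (Elwood, w=120) cum 725
  y=15 (Calder, w=100) cum 825
⇒ y* = 5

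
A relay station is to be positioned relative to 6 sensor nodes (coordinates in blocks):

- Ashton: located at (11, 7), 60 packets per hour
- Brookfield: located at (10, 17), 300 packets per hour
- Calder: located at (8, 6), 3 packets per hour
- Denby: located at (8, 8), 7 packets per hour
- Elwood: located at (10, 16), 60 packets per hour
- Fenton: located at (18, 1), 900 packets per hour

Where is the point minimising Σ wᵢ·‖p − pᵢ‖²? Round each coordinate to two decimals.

(15.44, 5.60)

The minimiser of Σwᵢ‖p−pᵢ‖² is the weighted centroid p* = (Σwᵢpᵢ)/(Σwᵢ).
Σwᵢ = 1330.
Σwᵢxᵢ = 60·11 + 300·10 + 3·8 + 7·8 + 60·10 + 900·18 = 20540.
Σwᵢyᵢ = 60·7 + 300·17 + 3·6 + 7·8 + 60·16 + 900·1 = 7454.
x* = 20540/1330 = 15.44, y* = 7454/1330 = 5.60.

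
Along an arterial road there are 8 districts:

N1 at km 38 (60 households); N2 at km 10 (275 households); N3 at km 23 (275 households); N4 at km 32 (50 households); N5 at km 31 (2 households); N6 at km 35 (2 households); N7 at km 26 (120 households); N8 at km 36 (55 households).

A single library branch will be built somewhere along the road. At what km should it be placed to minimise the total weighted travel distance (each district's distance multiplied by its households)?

x = 23

For a sum of weighted absolute distances on a line, the optimum is the weighted median (not the mean). Total weight W = 839; half-weight = 419.5.
Sort by position and accumulate weight:
  km 10 (N2, w=275) → cum 275
  km 23 (N3, w=275) → cum 550  ≥ 419.5 → median here
  km 26 (N7, w=120) → cum 670
  km 31 (N5, w=2) → cum 672
  km 32 (N4, w=50) → cum 722
  km 35 (N6, w=2) → cum 724
  km 36 (N8, w=55) → cum 779
  km 38 (N1, w=60) → cum 839
Optimal location: km 23.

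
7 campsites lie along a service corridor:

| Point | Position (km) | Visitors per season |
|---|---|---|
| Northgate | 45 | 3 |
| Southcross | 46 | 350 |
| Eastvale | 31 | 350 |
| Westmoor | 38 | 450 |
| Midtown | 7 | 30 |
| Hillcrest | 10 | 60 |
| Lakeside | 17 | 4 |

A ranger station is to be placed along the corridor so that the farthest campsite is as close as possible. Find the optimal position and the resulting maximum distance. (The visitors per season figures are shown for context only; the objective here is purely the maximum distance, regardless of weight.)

location 26.5, max distance 19.5

The 1-center on a line is the midpoint of the two extreme points: leftmost at 7, rightmost at 46.
Optimal location = (7 + 46)/2 = 26.5; maximum distance = (46 − 7)/2 = 19.5.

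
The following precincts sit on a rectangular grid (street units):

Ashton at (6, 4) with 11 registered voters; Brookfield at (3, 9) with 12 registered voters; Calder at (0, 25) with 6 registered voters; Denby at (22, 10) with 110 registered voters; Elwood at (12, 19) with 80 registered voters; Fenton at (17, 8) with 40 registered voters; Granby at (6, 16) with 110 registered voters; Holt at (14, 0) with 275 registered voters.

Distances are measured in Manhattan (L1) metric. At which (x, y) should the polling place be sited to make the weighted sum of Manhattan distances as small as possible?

(14, 8)

Manhattan distance separates: Σwᵢ(|x−xᵢ|+|y−yᵢ|) = Σwᵢ|x−xᵢ| + Σwᵢ|y−yᵢ|, so x and y are optimised independently as 1-D weighted medians.
Total weight W = 644; half = 322.
x-coordinate, sorted with cumulative weight:
  x=0 (Calder, w=6) cum 6
  x=3 (Brookfield, w=12) cum 18
  x=6 (Ashton, w=11) cum 29
  x=6 (Granby, w=110) cum 139
  x=12 (Elwood, w=80) cum 219
  x=14 (Holt, w=275) cum 494  ← median
  x=17 (Fenton, w=40) cum 534
  x=22 (Denby, w=110) cum 644
⇒ x* = 14
y-coordinate, sorted with cumulative weight:
  y=0 (Holt, w=275) cum 275
  y=4 (Ashton, w=11) cum 286
  y=8 (Fenton, w=40) cum 326  ← median
  y=9 (Brookfield, w=12) cum 338
  y=10 (Denby, w=110) cum 448
  y=16 (Granby, w=110) cum 558
  y=19 (Elwood, w=80) cum 638
  y=25 (Calder, w=6) cum 644
⇒ y* = 8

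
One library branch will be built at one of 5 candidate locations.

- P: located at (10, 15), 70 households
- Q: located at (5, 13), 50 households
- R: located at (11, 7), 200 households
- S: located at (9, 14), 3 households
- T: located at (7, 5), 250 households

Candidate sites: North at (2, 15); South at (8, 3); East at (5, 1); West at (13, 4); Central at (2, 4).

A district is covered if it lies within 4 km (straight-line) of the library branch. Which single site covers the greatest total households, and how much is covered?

Coverage radius r = 4 km; a point is covered iff (Δx)²+(Δy)² ≤ 4² = 16.
  North (2, 15): covers {Q} → 50
  South (8, 3): covers {T} → 250
  East (5, 1): covers {none} → 0
  West (13, 4): covers {R} → 200
  Central (2, 4): covers {none} → 0
Maximum coverage at South: 250 households.

South, covering 250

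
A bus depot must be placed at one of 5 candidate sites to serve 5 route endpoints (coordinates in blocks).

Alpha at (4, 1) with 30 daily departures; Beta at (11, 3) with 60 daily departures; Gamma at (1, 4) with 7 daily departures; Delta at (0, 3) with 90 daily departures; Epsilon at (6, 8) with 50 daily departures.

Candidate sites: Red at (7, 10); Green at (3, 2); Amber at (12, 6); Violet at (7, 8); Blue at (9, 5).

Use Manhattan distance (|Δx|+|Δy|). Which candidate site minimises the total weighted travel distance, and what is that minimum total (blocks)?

Total weighted distance at each candidate:
  Red (7, 10): total = 2514
  Green (3, 2): total = 1438
  Amber (12, 6): total = 2471
  Violet (7, 8): total = 2040
  Blue (9, 5): total = 1863
Minimum is at Green with total 1438 blocks.

Green, total 1438 blocks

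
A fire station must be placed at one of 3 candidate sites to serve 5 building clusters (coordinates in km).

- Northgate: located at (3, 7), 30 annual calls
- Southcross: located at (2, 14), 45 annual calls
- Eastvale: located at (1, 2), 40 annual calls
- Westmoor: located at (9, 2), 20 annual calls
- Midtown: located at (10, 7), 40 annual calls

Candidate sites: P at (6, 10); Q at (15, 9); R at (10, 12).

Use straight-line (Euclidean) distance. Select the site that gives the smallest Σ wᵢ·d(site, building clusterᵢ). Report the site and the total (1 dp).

P, total 1130.1 km

Total weighted distance at each candidate:
  P (6, 10): total = 1130.1
  Q (15, 9): total = 2017.6
  R (10, 12): total = 1568.3
Minimum is at P with total 1130.1 km.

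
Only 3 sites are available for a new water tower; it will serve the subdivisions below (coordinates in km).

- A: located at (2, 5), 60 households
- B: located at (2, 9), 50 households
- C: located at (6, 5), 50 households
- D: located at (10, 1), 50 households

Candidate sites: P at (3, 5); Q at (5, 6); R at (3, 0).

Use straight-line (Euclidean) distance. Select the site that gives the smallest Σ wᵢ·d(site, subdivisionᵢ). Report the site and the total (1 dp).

P, total 819.3 km

Total weighted distance at each candidate:
  P (3, 5): total = 819.3
  Q (5, 6): total = 826.1
  R (3, 0): total = 1403.8
Minimum is at P with total 819.3 km.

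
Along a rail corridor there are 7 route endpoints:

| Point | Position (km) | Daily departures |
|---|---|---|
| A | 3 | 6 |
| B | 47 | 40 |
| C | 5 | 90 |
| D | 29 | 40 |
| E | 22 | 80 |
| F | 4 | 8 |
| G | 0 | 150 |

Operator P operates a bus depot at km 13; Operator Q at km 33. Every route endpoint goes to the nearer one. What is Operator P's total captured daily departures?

The indifferent point is the midpoint (13+33)/2 = 23; route endpoints left of it (closer to Operator P at 13) go to Operator P, those right go to Operator Q.
  G at 0 (w=150) → Operator P
  A at 3 (w=6) → Operator P
  F at 4 (w=8) → Operator P
  C at 5 (w=90) → Operator P
  E at 22 (w=80) → Operator P
  D at 29 (w=40) → Operator Q
  B at 47 (w=40) → Operator Q
Operator P captures 334; Operator Q captures 80.

334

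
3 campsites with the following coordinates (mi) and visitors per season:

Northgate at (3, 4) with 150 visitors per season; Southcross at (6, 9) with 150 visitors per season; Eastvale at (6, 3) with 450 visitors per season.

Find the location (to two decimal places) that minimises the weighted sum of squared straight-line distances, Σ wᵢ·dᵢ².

The minimiser of Σwᵢ‖p−pᵢ‖² is the weighted centroid p* = (Σwᵢpᵢ)/(Σwᵢ).
Σwᵢ = 750.
Σwᵢxᵢ = 150·3 + 150·6 + 450·6 = 4050.
Σwᵢyᵢ = 150·4 + 150·9 + 450·3 = 3300.
x* = 4050/750 = 5.40, y* = 3300/750 = 4.40.

(5.40, 4.40)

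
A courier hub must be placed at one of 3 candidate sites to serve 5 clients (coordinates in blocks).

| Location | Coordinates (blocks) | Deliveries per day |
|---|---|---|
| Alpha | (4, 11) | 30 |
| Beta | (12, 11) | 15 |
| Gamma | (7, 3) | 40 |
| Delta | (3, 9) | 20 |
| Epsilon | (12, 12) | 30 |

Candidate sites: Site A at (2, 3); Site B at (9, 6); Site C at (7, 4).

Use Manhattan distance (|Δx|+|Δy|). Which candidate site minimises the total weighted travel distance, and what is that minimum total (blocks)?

Total weighted distance at each candidate:
  Site A (2, 3): total = 1480
  Site B (9, 6): total = 1070
  Site C (7, 4): total = 1090
Minimum is at Site B with total 1070 blocks.

Site B, total 1070 blocks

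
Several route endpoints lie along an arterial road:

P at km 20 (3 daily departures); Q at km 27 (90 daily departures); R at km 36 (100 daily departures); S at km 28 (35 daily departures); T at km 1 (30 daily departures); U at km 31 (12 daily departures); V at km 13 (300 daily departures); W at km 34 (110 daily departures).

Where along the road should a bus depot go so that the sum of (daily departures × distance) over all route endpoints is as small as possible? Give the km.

x = 27

For a sum of weighted absolute distances on a line, the optimum is the weighted median (not the mean). Total weight W = 680; half-weight = 340.
Sort by position and accumulate weight:
  km 1 (T, w=30) → cum 30
  km 13 (V, w=300) → cum 330
  km 20 (P, w=3) → cum 333
  km 27 (Q, w=90) → cum 423  ≥ 340 → median here
  km 28 (S, w=35) → cum 458
  km 31 (U, w=12) → cum 470
  km 34 (W, w=110) → cum 580
  km 36 (R, w=100) → cum 680
Optimal location: km 27.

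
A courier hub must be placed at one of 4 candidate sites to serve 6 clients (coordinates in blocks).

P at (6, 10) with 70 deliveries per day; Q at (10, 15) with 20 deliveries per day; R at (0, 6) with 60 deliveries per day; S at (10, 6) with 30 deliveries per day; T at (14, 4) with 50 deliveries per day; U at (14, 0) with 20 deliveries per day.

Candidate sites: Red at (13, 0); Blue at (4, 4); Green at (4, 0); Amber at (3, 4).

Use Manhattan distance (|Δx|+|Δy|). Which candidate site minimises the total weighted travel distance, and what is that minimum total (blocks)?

Blue, total 2280 blocks

Total weighted distance at each candidate:
  Red (13, 0): total = 3230
  Blue (4, 4): total = 2280
  Green (4, 0): total = 3120
  Amber (3, 4): total = 2410
Minimum is at Blue with total 2280 blocks.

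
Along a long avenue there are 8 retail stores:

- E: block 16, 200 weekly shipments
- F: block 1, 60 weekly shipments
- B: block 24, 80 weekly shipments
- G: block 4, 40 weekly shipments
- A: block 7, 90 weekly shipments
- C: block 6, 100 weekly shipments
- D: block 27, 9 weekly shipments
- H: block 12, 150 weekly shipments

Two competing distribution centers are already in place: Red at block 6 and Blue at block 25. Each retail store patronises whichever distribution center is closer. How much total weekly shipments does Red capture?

The indifferent point is the midpoint (6+25)/2 = 15.5; retail stores left of it (closer to Red at 6) go to Red, those right go to Blue.
  F at 1 (w=60) → Red
  G at 4 (w=40) → Red
  C at 6 (w=100) → Red
  A at 7 (w=90) → Red
  H at 12 (w=150) → Red
  E at 16 (w=200) → Blue
  B at 24 (w=80) → Blue
  D at 27 (w=9) → Blue
Red captures 440; Blue captures 289.

440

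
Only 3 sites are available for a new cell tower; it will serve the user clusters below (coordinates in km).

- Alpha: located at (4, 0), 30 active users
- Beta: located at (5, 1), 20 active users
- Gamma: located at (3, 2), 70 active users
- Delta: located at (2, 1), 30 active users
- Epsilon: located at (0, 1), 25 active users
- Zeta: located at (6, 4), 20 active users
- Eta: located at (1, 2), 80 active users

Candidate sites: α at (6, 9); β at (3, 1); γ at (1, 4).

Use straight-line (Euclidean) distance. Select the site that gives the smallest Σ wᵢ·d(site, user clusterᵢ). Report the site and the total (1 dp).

β, total 521.2 km

Total weighted distance at each candidate:
  α (6, 9): total = 2277.4
  β (3, 1): total = 521.2
  γ (1, 4): total = 881.9
Minimum is at β with total 521.2 km.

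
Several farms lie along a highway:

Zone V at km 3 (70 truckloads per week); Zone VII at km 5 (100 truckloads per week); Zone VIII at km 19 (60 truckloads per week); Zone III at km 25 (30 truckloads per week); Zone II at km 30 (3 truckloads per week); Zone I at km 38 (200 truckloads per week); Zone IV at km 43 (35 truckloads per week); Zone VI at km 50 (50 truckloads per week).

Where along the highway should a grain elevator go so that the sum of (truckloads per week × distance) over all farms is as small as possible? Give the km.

x = 38

For a sum of weighted absolute distances on a line, the optimum is the weighted median (not the mean). Total weight W = 548; half-weight = 274.
Sort by position and accumulate weight:
  km 3 (Zone V, w=70) → cum 70
  km 5 (Zone VII, w=100) → cum 170
  km 19 (Zone VIII, w=60) → cum 230
  km 25 (Zone III, w=30) → cum 260
  km 30 (Zone II, w=3) → cum 263
  km 38 (Zone I, w=200) → cum 463  ≥ 274 → median here
  km 43 (Zone IV, w=35) → cum 498
  km 50 (Zone VI, w=50) → cum 548
Optimal location: km 38.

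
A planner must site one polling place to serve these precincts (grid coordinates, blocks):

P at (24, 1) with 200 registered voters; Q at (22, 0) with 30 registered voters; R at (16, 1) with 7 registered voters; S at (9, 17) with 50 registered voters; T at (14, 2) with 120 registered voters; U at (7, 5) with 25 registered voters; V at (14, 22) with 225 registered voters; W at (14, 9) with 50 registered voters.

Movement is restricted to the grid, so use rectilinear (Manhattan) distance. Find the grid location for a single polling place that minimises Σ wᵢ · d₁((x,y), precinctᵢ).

Manhattan distance separates: Σwᵢ(|x−xᵢ|+|y−yᵢ|) = Σwᵢ|x−xᵢ| + Σwᵢ|y−yᵢ|, so x and y are optimised independently as 1-D weighted medians.
Total weight W = 707; half = 353.5.
x-coordinate, sorted with cumulative weight:
  x=7 (U, w=25) cum 25
  x=9 (S, w=50) cum 75
  x=14 (T, w=120) cum 195
  x=14 (V, w=225) cum 420  ← median
  x=14 (W, w=50) cum 470
  x=16 (R, w=7) cum 477
  x=22 (Q, w=30) cum 507
  x=24 (P, w=200) cum 707
⇒ x* = 14
y-coordinate, sorted with cumulative weight:
  y=0 (Q, w=30) cum 30
  y=1 (P, w=200) cum 230
  y=1 (R, w=7) cum 237
  y=2 (T, w=120) cum 357  ← median
  y=5 (U, w=25) cum 382
  y=9 (W, w=50) cum 432
  y=17 (S, w=50) cum 482
  y=22 (V, w=225) cum 707
⇒ y* = 2

(14, 2)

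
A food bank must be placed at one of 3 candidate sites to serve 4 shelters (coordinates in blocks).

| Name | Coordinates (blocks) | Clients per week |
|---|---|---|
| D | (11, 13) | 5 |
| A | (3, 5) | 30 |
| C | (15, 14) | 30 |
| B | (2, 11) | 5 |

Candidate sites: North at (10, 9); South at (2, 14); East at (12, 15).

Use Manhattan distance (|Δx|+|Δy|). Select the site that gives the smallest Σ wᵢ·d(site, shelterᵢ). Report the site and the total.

North, total 705 blocks

Total weighted distance at each candidate:
  North (10, 9): total = 705
  South (2, 14): total = 755
  East (12, 15): total = 775
Minimum is at North with total 705 blocks.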